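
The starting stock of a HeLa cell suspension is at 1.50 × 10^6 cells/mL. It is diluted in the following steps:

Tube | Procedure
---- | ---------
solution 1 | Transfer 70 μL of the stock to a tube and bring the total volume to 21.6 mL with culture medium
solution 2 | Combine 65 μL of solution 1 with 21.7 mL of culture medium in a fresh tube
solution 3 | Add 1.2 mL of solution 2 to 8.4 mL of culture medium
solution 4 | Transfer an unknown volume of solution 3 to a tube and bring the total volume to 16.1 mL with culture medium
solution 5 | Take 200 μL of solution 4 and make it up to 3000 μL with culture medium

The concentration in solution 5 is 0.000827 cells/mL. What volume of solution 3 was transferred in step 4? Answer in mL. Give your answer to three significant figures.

0.110 mL

Step 1: 70 μL brought to 21.6 mL → factor 21600/70 = 308.57
Step 2: 65 μL + 21.7 mL = 21765 μL total → factor 21765/65 = 334.85
Step 3: 1.2 mL + 8.4 mL = 9.6 mL total → factor 9.6/1.2 = 8
Step 4: v brought to 16.1 mL → factor = 16.1 mL/v
Step 5: 200 μL brought to 3000 μL → factor 3000/200 = 15
Product of known-step factors = 1.2399 × 10^7
Overall factor = 1.50 × 10^6 cells/mL / (0.000827 cells/mL) = 1.8138 × 10^9
Step-4 factor = 1.8138 × 10^9 / 1.2399 × 10^7 = 146.29
v = 16.1 mL / 146.29 = 0.110 mL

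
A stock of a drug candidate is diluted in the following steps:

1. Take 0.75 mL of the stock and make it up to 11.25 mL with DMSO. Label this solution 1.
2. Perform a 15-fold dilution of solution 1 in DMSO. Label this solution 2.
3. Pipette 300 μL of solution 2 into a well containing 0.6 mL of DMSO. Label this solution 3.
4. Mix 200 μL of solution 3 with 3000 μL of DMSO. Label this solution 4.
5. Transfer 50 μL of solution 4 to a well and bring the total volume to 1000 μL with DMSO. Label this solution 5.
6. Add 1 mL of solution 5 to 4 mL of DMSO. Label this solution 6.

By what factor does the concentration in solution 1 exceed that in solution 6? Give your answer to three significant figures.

7.20 × 10^4

Step 1: 0.75 mL brought to 11.25 mL → factor 11.25/0.75 = 15
Step 2: 15-fold → factor 15
Step 3: 300 μL + 0.6 mL = 900 μL total → factor 900/300 = 3
Step 4: 200 μL + 3000 μL = 3200 μL total → factor 3200/200 = 16
Step 5: 50 μL brought to 1000 μL → factor 1000/50 = 20
Step 6: 1 mL + 4 mL = 5 mL total → factor 5/1 = 5
Dilution factor to solution 1 = 15; to solution 6 = 1.08 × 10^6
[solution 1]/[solution 6] = (factor to solution 6)/(factor to solution 1) = 1.08 × 10^6/15 = 7.20 × 10^4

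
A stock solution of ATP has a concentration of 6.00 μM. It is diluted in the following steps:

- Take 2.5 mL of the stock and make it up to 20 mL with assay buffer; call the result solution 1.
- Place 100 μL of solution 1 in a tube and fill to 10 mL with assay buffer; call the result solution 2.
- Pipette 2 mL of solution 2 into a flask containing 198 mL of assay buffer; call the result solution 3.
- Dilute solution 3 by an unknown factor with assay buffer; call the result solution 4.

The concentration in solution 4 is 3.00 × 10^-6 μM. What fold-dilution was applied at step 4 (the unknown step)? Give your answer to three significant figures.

Step 1: 2.5 mL brought to 20 mL → factor 20/2.5 = 8
Step 2: 100 μL brought to 10 mL → factor 10000/100 = 100
Step 3: 2 mL + 198 mL = 200 mL total → factor 200/2 = 100
Step 4: unknown factor x
Product of known-step factors = 80000
Overall factor = 6.00 μM / (3.00 × 10^-6 μM) = 2 × 10^6
x = 2 × 10^6 / 80000 = 25.0

25.0-fold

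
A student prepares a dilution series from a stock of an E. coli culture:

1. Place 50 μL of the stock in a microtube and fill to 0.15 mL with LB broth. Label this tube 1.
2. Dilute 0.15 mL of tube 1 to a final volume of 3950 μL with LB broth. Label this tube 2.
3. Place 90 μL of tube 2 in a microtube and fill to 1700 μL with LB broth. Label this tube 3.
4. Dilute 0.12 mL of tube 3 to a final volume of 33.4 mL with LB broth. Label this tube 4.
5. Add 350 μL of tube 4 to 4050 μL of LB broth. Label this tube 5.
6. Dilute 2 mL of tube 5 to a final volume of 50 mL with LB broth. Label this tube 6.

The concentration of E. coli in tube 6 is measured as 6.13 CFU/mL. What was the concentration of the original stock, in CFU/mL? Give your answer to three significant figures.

Step 1: 50 μL brought to 0.15 mL → factor 150/50 = 3
Step 2: 0.15 mL brought to 3950 μL → factor 3.95/0.15 = 26.333
Step 3: 90 μL brought to 1700 μL → factor 1700/90 = 18.889
Step 4: 0.12 mL brought to 33.4 mL → factor 33.4/0.12 = 278.33
Step 5: 350 μL + 4050 μL = 4400 μL total → factor 4400/350 = 12.571
Step 6: 2 mL brought to 50 mL → factor 50/2 = 25
Overall dilution factor = 3 × 26.333 × 18.889 × 278.33 × 12.571 × 25 = 1.3053 × 10^8
Stock = 6.13 CFU/mL × 1.3053 × 10^8 = 8.00 × 10^8 CFU/mL

8.00 × 10^8 CFU/mL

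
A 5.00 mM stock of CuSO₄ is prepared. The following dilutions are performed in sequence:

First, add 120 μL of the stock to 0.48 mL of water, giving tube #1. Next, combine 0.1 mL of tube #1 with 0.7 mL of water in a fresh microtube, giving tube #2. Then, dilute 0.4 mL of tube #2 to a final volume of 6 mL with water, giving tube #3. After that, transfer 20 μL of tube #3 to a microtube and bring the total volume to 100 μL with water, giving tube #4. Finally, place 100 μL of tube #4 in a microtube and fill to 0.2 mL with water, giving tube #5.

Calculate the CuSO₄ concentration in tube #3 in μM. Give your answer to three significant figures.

Step 1: 120 μL + 0.48 mL = 600 μL total → factor 600/120 = 5
Step 2: 0.1 mL + 0.7 mL = 0.8 mL total → factor 0.8/0.1 = 8
Step 3: 0.4 mL brought to 6 mL → factor 6/0.4 = 15
Dilution factor through tube #3 = 5 × 8 × 15 = 600
[tube #3] = 5.00 mM / 600 = 0.008333 mM = 8.33 μM

8.33 μM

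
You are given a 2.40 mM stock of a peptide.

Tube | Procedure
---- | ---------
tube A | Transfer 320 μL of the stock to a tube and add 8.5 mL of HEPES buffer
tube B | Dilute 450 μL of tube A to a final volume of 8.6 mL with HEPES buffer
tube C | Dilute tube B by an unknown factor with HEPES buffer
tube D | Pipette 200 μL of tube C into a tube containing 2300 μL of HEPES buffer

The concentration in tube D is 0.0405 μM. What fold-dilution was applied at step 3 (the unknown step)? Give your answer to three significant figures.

Step 1: 320 μL + 8.5 mL = 8820 μL total → factor 8820/320 = 27.562
Step 2: 450 μL brought to 8.6 mL → factor 8600/450 = 19.111
Step 3: unknown factor x
Step 4: 200 μL + 2300 μL = 2500 μL total → factor 2500/200 = 12.5
Product of known-step factors = 6584.4
Overall factor = 2.40 mM / (0.0405 μM) = 59259
x = 59259 / 6584.4 = 9.00

9.00-fold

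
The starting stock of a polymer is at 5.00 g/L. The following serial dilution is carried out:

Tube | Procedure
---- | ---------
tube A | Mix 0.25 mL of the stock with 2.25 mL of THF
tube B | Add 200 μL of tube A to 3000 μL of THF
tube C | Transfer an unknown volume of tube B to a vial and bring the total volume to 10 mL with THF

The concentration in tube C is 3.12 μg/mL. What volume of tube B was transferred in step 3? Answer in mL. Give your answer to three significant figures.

Step 1: 0.25 mL + 2.25 mL = 2.5 mL total → factor 2.5/0.25 = 10
Step 2: 200 μL + 3000 μL = 3200 μL total → factor 3200/200 = 16
Step 3: v brought to 10 mL → factor = 10 mL/v
Product of known-step factors = 160
Overall factor = 5.00 g/L / (3.12 μg/mL) = 1602.6
Step-3 factor = 1602.6 / 160 = 10.016
v = 10 mL / 10.016 = 0.998 mL

0.998 mL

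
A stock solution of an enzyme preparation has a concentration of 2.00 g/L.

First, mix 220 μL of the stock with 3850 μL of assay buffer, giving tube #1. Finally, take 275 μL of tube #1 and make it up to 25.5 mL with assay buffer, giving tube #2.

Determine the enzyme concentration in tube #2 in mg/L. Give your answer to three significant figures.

Step 1: 220 μL + 3850 μL = 4070 μL total → factor 4070/220 = 18.5
Step 2: 275 μL brought to 25.5 mL → factor 25500/275 = 92.727
Overall dilution factor = 18.5 × 92.727 = 1715.5
Final = 2.00 g/L / 1715.5 = 0.001166 g/L = 1.17 mg/L

1.17 mg/L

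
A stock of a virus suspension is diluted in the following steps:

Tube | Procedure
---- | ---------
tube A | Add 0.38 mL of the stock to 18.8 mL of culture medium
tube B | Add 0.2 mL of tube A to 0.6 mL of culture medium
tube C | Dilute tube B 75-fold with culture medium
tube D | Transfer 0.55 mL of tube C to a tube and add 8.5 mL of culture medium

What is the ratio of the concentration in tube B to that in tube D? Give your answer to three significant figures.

Step 1: 0.38 mL + 18.8 mL = 19.18 mL total → factor 19.18/0.38 = 50.474
Step 2: 0.2 mL + 0.6 mL = 0.8 mL total → factor 0.8/0.2 = 4
Step 3: 75-fold → factor 75
Step 4: 0.55 mL + 8.5 mL = 9.05 mL total → factor 9.05/0.55 = 16.455
Dilution factor to tube B = 201.89; to tube D = 2.4916 × 10^5
[tube B]/[tube D] = (factor to tube D)/(factor to tube B) = 2.4916 × 10^5/201.89 = 1.23 × 10^3

1.23 × 10^3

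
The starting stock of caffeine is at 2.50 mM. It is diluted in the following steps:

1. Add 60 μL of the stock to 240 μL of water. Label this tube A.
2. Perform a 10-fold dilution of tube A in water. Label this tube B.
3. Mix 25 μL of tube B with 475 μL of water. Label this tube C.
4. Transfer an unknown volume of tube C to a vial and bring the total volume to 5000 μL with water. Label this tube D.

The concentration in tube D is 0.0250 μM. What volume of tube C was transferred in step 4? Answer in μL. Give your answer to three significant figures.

Step 1: 60 μL + 240 μL = 300 μL total → factor 300/60 = 5
Step 2: 10-fold → factor 10
Step 3: 25 μL + 475 μL = 500 μL total → factor 500/25 = 20
Step 4: v brought to 5000 μL → factor = 5000 μL/v
Product of known-step factors = 1000
Overall factor = 2.50 mM / (0.0250 μM) = 1 × 10^5
Step-4 factor = 1 × 10^5 / 1000 = 100
v = 5000 μL / 100 = 50.0 μL

50.0 μL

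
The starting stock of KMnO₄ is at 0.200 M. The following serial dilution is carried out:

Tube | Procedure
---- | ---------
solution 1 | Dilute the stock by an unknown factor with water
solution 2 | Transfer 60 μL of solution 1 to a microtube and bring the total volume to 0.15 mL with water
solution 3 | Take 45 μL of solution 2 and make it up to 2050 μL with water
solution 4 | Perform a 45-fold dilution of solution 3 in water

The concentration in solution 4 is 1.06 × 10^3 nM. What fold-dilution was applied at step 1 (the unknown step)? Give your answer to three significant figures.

Step 1: unknown factor x
Step 2: 60 μL brought to 0.15 mL → factor 150/60 = 2.5
Step 3: 45 μL brought to 2050 μL → factor 2050/45 = 45.556
Step 4: 45-fold → factor 45
Product of known-step factors = 5125
Overall factor = 0.200 M / (1.06 × 10^3 nM) = 1.8868 × 10^5
x = 1.8868 × 10^5 / 5125 = 36.8

36.8-fold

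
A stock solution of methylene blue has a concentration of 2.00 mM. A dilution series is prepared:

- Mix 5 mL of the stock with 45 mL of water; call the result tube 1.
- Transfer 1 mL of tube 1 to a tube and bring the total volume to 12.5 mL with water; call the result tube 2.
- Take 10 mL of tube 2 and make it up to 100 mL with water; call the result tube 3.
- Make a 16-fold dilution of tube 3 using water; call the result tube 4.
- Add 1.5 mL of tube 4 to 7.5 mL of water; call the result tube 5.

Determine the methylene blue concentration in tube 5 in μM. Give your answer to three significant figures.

Step 1: 5 mL + 45 mL = 50 mL total → factor 50/5 = 10
Step 2: 1 mL brought to 12.5 mL → factor 12.5/1 = 12.5
Step 3: 10 mL brought to 100 mL → factor 100/10 = 10
Step 4: 16-fold → factor 16
Step 5: 1.5 mL + 7.5 mL = 9 mL total → factor 9/1.5 = 6
Overall dilution factor = 10 × 12.5 × 10 × 16 × 6 = 1.2 × 10^5
Final = 2.00 mM / 1.2 × 10^5 = 1.667 × 10^-5 mM = 0.0167 μM

0.0167 μM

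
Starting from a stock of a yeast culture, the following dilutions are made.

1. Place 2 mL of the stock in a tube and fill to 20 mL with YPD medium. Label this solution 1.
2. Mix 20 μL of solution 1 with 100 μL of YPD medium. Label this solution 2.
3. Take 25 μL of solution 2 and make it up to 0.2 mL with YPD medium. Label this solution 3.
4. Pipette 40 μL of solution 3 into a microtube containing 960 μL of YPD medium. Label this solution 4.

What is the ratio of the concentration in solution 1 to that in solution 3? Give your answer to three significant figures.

48.0

Step 1: 2 mL brought to 20 mL → factor 20/2 = 10
Step 2: 20 μL + 100 μL = 120 μL total → factor 120/20 = 6
Step 3: 25 μL brought to 0.2 mL → factor 200/25 = 8
Dilution factor to solution 1 = 10; to solution 3 = 480
[solution 1]/[solution 3] = (factor to solution 3)/(factor to solution 1) = 480/10 = 48.0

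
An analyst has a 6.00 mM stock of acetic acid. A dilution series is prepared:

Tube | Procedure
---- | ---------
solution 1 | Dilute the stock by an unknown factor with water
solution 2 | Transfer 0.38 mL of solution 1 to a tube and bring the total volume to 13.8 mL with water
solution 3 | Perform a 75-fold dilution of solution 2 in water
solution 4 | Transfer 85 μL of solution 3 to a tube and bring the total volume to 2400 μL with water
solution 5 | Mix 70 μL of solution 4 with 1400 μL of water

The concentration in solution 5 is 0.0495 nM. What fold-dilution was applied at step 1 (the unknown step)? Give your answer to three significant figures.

Step 1: unknown factor x
Step 2: 0.38 mL brought to 13.8 mL → factor 13.8/0.38 = 36.316
Step 3: 75-fold → factor 75
Step 4: 85 μL brought to 2400 μL → factor 2400/85 = 28.235
Step 5: 70 μL + 1400 μL = 1470 μL total → factor 1470/70 = 21
Product of known-step factors = 1.615 × 10^6
Overall factor = 6.00 mM / (0.0495 nM) = 1.2121 × 10^8
x = 1.2121 × 10^8 / 1.615 × 10^6 = 75.1

75.1-fold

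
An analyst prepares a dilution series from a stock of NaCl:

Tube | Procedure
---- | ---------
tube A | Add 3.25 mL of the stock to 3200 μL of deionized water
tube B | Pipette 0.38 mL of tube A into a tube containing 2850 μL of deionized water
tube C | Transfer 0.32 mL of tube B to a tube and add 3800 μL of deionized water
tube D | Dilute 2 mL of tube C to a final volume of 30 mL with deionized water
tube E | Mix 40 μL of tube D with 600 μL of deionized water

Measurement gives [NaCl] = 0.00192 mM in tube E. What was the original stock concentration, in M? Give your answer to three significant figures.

0.100 M

Step 1: 3.25 mL + 3200 μL = 6.45 mL total → factor 6.45/3.25 = 1.9846
Step 2: 0.38 mL + 2850 μL = 3.23 mL total → factor 3.23/0.38 = 8.5
Step 3: 0.32 mL + 3800 μL = 4.12 mL total → factor 4.12/0.32 = 12.875
Step 4: 2 mL brought to 30 mL → factor 30/2 = 15
Step 5: 40 μL + 600 μL = 640 μL total → factor 640/40 = 16
Overall dilution factor = 1.9846 × 8.5 × 12.875 × 15 × 16 = 52126
Stock = 0.00192 mM × 52126 = 100.1 mM = 0.100 M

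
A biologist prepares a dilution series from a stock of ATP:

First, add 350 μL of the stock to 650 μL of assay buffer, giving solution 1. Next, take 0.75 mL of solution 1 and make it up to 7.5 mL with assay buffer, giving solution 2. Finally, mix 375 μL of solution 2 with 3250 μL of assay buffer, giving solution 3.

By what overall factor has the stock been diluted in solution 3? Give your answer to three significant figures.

Step 1: 350 μL + 650 μL = 1000 μL total → factor 1000/350 = 2.8571
Step 2: 0.75 mL brought to 7.5 mL → factor 7.5/0.75 = 10
Step 3: 375 μL + 3250 μL = 3625 μL total → factor 3625/375 = 9.6667
Overall dilution factor = 2.8571 × 10 × 9.6667 = 276.19

276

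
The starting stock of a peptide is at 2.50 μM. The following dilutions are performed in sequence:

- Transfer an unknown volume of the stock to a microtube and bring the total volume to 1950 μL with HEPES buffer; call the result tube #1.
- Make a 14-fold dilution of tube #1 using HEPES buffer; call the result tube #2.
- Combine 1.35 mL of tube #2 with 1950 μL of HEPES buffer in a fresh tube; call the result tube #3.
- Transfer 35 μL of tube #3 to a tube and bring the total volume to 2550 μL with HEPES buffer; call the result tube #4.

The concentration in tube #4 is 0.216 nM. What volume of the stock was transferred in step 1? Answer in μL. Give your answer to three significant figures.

420 μL

Step 1: v brought to 1950 μL → factor = 1950 μL/v
Step 2: 14-fold → factor 14
Step 3: 1.35 mL + 1950 μL = 3.3 mL total → factor 3.3/1.35 = 2.4444
Step 4: 35 μL brought to 2550 μL → factor 2550/35 = 72.857
Product of known-step factors = 2493.3
Overall factor = 2.50 μM / (0.216 nM) = 11574
Step-1 factor = 11574 / 2493.3 = 4.642
v = 1950 μL / 4.642 = 420 μL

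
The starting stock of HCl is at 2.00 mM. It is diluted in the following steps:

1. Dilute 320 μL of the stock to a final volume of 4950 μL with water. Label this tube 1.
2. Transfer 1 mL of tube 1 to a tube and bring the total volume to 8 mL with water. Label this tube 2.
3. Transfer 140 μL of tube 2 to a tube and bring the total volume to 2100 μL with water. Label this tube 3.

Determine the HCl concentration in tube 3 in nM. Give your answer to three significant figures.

Step 1: 320 μL brought to 4950 μL → factor 4950/320 = 15.469
Step 2: 1 mL brought to 8 mL → factor 8/1 = 8
Step 3: 140 μL brought to 2100 μL → factor 2100/140 = 15
Overall dilution factor = 15.469 × 8 × 15 = 1856.2
Final = 2.00 mM / 1856.2 = 0.001077 mM = 1.08 × 10^3 nM

1.08 × 10^3 nM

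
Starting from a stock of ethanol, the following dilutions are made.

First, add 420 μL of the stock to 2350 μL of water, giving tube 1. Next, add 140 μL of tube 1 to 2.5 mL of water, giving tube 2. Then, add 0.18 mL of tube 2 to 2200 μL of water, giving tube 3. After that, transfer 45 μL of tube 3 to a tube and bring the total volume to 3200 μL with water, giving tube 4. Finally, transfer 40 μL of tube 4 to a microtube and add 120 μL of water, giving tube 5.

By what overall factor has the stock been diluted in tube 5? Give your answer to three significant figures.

4.68 × 10^5

Step 1: 420 μL + 2350 μL = 2770 μL total → factor 2770/420 = 6.5952
Step 2: 140 μL + 2.5 mL = 2640 μL total → factor 2640/140 = 18.857
Step 3: 0.18 mL + 2200 μL = 2.38 mL total → factor 2.38/0.18 = 13.222
Step 4: 45 μL brought to 3200 μL → factor 3200/45 = 71.111
Step 5: 40 μL + 120 μL = 160 μL total → factor 160/40 = 4
Overall dilution factor = 6.5952 × 18.857 × 13.222 × 71.111 × 4 = 4.6774 × 10^5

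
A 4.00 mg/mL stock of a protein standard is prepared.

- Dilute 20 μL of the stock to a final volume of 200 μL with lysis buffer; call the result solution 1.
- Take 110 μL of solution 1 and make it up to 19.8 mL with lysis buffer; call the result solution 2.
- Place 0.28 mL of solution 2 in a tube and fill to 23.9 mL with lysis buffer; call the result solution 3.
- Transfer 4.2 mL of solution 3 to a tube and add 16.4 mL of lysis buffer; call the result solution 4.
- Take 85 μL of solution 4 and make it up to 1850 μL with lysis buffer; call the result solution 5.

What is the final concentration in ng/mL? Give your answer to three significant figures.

Step 1: 20 μL brought to 200 μL → factor 200/20 = 10
Step 2: 110 μL brought to 19.8 mL → factor 19800/110 = 180
Step 3: 0.28 mL brought to 23.9 mL → factor 23.9/0.28 = 85.357
Step 4: 4.2 mL + 16.4 mL = 20.6 mL total → factor 20.6/4.2 = 4.9048
Step 5: 85 μL brought to 1850 μL → factor 1850/85 = 21.765
Overall dilution factor = 10 × 180 × 85.357 × 4.9048 × 21.765 = 1.6401 × 10^7
Final = 4.00 mg/mL / 1.6401 × 10^7 = 2.439 × 10^-7 mg/mL = 0.244 ng/mL

0.244 ng/mL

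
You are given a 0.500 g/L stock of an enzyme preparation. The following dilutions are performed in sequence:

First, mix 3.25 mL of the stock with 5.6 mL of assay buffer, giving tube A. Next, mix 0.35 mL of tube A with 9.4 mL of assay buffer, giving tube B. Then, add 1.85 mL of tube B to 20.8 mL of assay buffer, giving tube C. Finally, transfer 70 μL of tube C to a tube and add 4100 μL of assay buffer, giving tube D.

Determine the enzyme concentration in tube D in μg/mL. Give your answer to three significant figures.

Step 1: 3.25 mL + 5.6 mL = 8.85 mL total → factor 8.85/3.25 = 2.7231
Step 2: 0.35 mL + 9.4 mL = 9.75 mL total → factor 9.75/0.35 = 27.857
Step 3: 1.85 mL + 20.8 mL = 22.65 mL total → factor 22.65/1.85 = 12.243
Step 4: 70 μL + 4100 μL = 4170 μL total → factor 4170/70 = 59.571
Overall dilution factor = 2.7231 × 27.857 × 12.243 × 59.571 = 55326
Final = 0.500 g/L / 55326 = 9.037 × 10^-6 g/L = 0.00904 μg/mL

0.00904 μg/mL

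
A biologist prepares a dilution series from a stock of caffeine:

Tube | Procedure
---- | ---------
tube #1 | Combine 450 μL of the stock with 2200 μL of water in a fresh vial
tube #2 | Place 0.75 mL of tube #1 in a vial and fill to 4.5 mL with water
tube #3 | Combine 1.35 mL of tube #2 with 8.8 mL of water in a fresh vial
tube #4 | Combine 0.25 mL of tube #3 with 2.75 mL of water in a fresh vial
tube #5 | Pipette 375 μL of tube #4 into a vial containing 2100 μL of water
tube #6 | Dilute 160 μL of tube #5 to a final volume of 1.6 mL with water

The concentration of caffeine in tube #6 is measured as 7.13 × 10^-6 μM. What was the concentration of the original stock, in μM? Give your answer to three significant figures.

Step 1: 450 μL + 2200 μL = 2650 μL total → factor 2650/450 = 5.8889
Step 2: 0.75 mL brought to 4.5 mL → factor 4.5/0.75 = 6
Step 3: 1.35 mL + 8.8 mL = 10.15 mL total → factor 10.15/1.35 = 7.5185
Step 4: 0.25 mL + 2.75 mL = 3 mL total → factor 3/0.25 = 12
Step 5: 375 μL + 2100 μL = 2475 μL total → factor 2475/375 = 6.6
Step 6: 160 μL brought to 1.6 mL → factor 1600/160 = 10
Overall dilution factor = 5.8889 × 6 × 7.5185 × 12 × 6.6 × 10 = 2.104 × 10^5
Stock = 7.13 × 10^-6 μM × 2.104 × 10^5 = 1.50 μM

1.50 μM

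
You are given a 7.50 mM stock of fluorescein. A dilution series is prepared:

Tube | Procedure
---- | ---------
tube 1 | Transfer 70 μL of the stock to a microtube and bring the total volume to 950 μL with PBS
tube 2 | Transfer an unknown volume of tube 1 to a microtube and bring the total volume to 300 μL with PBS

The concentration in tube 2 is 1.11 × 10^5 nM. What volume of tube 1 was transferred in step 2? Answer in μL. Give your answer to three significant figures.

60.3 μL

Step 1: 70 μL brought to 950 μL → factor 950/70 = 13.571
Step 2: v brought to 300 μL → factor = 300 μL/v
Product of known-step factors = 13.571
Overall factor = 7.50 mM / (1.11 × 10^5 nM) = 67.568
Step-2 factor = 67.568 / 13.571 = 4.9787
v = 300 μL / 4.9787 = 60.3 μL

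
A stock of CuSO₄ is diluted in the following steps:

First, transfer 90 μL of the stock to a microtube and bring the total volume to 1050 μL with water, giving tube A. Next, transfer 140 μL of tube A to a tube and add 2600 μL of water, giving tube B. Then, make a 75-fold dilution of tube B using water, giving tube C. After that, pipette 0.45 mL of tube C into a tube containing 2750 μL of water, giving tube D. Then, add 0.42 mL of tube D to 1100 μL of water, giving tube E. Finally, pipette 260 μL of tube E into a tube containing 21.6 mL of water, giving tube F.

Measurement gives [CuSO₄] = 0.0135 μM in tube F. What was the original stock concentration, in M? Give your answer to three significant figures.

0.500 M

Step 1: 90 μL brought to 1050 μL → factor 1050/90 = 11.667
Step 2: 140 μL + 2600 μL = 2740 μL total → factor 2740/140 = 19.571
Step 3: 75-fold → factor 75
Step 4: 0.45 mL + 2750 μL = 3.2 mL total → factor 3.2/0.45 = 7.1111
Step 5: 0.42 mL + 1100 μL = 1.52 mL total → factor 1.52/0.42 = 3.619
Step 6: 260 μL + 21.6 mL = 21860 μL total → factor 21860/260 = 84.077
Overall dilution factor = 11.667 × 19.571 × 75 × 7.1111 × 3.619 × 84.077 = 3.7054 × 10^7
Stock = 0.0135 μM × 3.7054 × 10^7 = 5.002 × 10^5 μM = 0.500 M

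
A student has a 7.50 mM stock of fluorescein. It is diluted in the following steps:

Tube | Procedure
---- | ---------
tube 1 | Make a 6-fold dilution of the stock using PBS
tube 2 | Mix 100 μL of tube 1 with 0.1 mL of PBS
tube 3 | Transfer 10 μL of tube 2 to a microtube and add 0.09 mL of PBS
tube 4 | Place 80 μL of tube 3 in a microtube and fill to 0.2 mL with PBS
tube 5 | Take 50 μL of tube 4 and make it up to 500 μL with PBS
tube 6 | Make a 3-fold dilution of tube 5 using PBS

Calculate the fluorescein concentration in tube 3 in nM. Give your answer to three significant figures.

Step 1: 6-fold → factor 6
Step 2: 100 μL + 0.1 mL = 200 μL total → factor 200/100 = 2
Step 3: 10 μL + 0.09 mL = 100 μL total → factor 100/10 = 10
Dilution factor through tube 3 = 6 × 2 × 10 = 120
[tube 3] = 7.50 mM / 120 = 0.06250 mM = 6.25 × 10^4 nM

6.25 × 10^4 nM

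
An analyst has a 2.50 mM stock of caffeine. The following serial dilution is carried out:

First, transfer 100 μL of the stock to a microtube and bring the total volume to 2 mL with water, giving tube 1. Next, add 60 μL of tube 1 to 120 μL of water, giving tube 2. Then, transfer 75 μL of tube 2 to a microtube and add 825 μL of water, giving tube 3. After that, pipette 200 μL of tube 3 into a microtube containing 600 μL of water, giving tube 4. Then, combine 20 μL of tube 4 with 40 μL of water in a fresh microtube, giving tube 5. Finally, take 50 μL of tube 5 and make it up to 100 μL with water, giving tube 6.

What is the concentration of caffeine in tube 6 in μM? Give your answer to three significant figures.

0.145 μM

Step 1: 100 μL brought to 2 mL → factor 2000/100 = 20
Step 2: 60 μL + 120 μL = 180 μL total → factor 180/60 = 3
Step 3: 75 μL + 825 μL = 900 μL total → factor 900/75 = 12
Step 4: 200 μL + 600 μL = 800 μL total → factor 800/200 = 4
Step 5: 20 μL + 40 μL = 60 μL total → factor 60/20 = 3
Step 6: 50 μL brought to 100 μL → factor 100/50 = 2
Overall dilution factor = 20 × 3 × 12 × 4 × 3 × 2 = 17280
Final = 2.50 mM / 17280 = 0.0001447 mM = 0.145 μM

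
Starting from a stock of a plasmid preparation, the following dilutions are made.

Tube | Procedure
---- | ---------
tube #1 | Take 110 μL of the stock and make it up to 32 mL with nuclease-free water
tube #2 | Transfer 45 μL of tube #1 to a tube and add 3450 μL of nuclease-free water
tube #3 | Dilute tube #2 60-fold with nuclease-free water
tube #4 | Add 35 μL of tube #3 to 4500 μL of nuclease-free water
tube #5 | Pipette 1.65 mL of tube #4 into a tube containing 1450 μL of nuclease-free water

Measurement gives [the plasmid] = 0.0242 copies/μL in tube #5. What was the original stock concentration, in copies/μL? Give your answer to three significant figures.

Step 1: 110 μL brought to 32 mL → factor 32000/110 = 290.91
Step 2: 45 μL + 3450 μL = 3495 μL total → factor 3495/45 = 77.667
Step 3: 60-fold → factor 60
Step 4: 35 μL + 4500 μL = 4535 μL total → factor 4535/35 = 129.57
Step 5: 1.65 mL + 1450 μL = 3.1 mL total → factor 3.1/1.65 = 1.8788
Overall dilution factor = 290.91 × 77.667 × 60 × 129.57 × 1.8788 = 3.3001 × 10^8
Stock = 0.0242 copies/μL × 3.3001 × 10^8 = 7.99 × 10^6 copies/μL

7.99 × 10^6 copies/μL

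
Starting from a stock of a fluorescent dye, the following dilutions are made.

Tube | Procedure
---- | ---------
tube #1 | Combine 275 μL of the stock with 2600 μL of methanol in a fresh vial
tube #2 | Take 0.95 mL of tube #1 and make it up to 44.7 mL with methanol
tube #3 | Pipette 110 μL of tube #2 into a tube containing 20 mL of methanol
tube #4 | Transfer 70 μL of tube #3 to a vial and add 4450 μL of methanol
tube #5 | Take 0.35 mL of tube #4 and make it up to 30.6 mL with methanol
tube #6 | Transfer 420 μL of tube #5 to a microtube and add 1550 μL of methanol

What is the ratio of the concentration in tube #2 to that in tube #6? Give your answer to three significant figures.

Step 1: 275 μL + 2600 μL = 2875 μL total → factor 2875/275 = 10.455
Step 2: 0.95 mL brought to 44.7 mL → factor 44.7/0.95 = 47.053
Step 3: 110 μL + 20 mL = 20110 μL total → factor 20110/110 = 182.82
Step 4: 70 μL + 4450 μL = 4520 μL total → factor 4520/70 = 64.571
Step 5: 0.35 mL brought to 30.6 mL → factor 30.6/0.35 = 87.429
Step 6: 420 μL + 1550 μL = 1970 μL total → factor 1970/420 = 4.6905
Dilution factor to tube #2 = 491.91; to tube #6 = 2.3813 × 10^9
[tube #2]/[tube #6] = (factor to tube #6)/(factor to tube #2) = 2.3813 × 10^9/491.91 = 4.84 × 10^6

4.84 × 10^6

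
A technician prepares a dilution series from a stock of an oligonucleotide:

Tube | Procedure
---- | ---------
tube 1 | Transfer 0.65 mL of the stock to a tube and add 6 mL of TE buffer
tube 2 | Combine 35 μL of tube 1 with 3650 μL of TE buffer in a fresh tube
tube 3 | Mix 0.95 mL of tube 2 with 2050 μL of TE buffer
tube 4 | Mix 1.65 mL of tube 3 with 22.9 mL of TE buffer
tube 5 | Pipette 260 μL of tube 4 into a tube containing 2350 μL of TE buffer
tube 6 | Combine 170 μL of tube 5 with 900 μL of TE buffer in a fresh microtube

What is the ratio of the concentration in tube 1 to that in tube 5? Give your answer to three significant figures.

4.97 × 10^4

Step 1: 0.65 mL + 6 mL = 6.65 mL total → factor 6.65/0.65 = 10.231
Step 2: 35 μL + 3650 μL = 3685 μL total → factor 3685/35 = 105.29
Step 3: 0.95 mL + 2050 μL = 3 mL total → factor 3/0.95 = 3.1579
Step 4: 1.65 mL + 22.9 mL = 24.55 mL total → factor 24.55/1.65 = 14.879
Step 5: 260 μL + 2350 μL = 2610 μL total → factor 2610/260 = 10.038
Dilution factor to tube 1 = 10.231; to tube 5 = 5.0805 × 10^5
[tube 1]/[tube 5] = (factor to tube 5)/(factor to tube 1) = 5.0805 × 10^5/10.231 = 4.97 × 10^4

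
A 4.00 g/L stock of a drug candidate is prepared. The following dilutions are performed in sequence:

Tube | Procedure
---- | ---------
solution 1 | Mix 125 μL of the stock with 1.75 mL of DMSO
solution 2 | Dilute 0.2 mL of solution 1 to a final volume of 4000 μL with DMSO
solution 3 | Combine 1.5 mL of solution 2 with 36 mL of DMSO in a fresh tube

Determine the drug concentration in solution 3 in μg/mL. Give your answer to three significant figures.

Step 1: 125 μL + 1.75 mL = 1875 μL total → factor 1875/125 = 15
Step 2: 0.2 mL brought to 4000 μL → factor 4/0.2 = 20
Step 3: 1.5 mL + 36 mL = 37.5 mL total → factor 37.5/1.5 = 25
Overall dilution factor = 15 × 20 × 25 = 7500
Final = 4.00 g/L / 7500 = 0.0005333 g/L = 0.533 μg/mL

0.533 μg/mL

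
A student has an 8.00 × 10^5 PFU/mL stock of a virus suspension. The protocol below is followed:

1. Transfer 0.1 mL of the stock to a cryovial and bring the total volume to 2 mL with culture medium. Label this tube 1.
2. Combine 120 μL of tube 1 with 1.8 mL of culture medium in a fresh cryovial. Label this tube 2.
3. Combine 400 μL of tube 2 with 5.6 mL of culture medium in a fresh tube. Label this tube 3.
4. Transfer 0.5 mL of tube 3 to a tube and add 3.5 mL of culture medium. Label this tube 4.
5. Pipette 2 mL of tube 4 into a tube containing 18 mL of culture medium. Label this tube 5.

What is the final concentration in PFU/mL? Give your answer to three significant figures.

2.08 PFU/mL

Step 1: 0.1 mL brought to 2 mL → factor 2/0.1 = 20
Step 2: 120 μL + 1.8 mL = 1920 μL total → factor 1920/120 = 16
Step 3: 400 μL + 5.6 mL = 6000 μL total → factor 6000/400 = 15
Step 4: 0.5 mL + 3.5 mL = 4 mL total → factor 4/0.5 = 8
Step 5: 2 mL + 18 mL = 20 mL total → factor 20/2 = 10
Overall dilution factor = 20 × 16 × 15 × 8 × 10 = 3.84 × 10^5
Final = 8.00 × 10^5 PFU/mL / 3.84 × 10^5 = 2.08 PFU/mL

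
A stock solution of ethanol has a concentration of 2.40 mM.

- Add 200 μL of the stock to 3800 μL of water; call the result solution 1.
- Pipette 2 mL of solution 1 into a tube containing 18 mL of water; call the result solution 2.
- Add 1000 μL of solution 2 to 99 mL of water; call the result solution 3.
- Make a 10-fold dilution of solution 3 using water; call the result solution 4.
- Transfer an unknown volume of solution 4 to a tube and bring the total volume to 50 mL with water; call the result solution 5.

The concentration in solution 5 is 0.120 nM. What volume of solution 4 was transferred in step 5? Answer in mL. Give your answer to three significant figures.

0.500 mL

Step 1: 200 μL + 3800 μL = 4000 μL total → factor 4000/200 = 20
Step 2: 2 mL + 18 mL = 20 mL total → factor 20/2 = 10
Step 3: 1000 μL + 99 mL = 1 × 10^5 μL total → factor 1 × 10^5/1000 = 100
Step 4: 10-fold → factor 10
Step 5: v brought to 50 mL → factor = 50 mL/v
Product of known-step factors = 2 × 10^5
Overall factor = 2.40 mM / (0.120 nM) = 2 × 10^7
Step-5 factor = 2 × 10^7 / 2 × 10^5 = 100
v = 50 mL / 100 = 0.500 mL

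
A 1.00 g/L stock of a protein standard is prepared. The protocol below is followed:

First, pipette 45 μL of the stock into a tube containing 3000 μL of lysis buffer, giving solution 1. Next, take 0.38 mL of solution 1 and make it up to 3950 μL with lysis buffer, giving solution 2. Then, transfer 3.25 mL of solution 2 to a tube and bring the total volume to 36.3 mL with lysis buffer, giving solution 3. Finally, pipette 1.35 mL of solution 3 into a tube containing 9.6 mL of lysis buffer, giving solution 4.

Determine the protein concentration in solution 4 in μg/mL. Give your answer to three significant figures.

Step 1: 45 μL + 3000 μL = 3045 μL total → factor 3045/45 = 67.667
Step 2: 0.38 mL brought to 3950 μL → factor 3.95/0.38 = 10.395
Step 3: 3.25 mL brought to 36.3 mL → factor 36.3/3.25 = 11.169
Step 4: 1.35 mL + 9.6 mL = 10.95 mL total → factor 10.95/1.35 = 8.1111
Overall dilution factor = 67.667 × 10.395 × 11.169 × 8.1111 = 63722
Final = 1.00 g/L / 63722 = 1.569 × 10^-5 g/L = 0.0157 μg/mL

0.0157 μg/mL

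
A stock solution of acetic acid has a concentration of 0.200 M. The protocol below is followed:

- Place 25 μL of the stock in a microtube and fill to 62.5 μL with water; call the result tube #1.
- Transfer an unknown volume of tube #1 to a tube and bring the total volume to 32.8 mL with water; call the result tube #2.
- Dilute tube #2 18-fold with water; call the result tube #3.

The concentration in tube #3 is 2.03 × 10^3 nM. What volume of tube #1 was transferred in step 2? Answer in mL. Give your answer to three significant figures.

0.0150 mL

Step 1: 25 μL brought to 62.5 μL → factor 62.5/25 = 2.5
Step 2: v brought to 32.8 mL → factor = 32.8 mL/v
Step 3: 18-fold → factor 18
Product of known-step factors = 45
Overall factor = 0.200 M / (2.03 × 10^3 nM) = 98522
Step-2 factor = 98522 / 45 = 2189.4
v = 32.8 mL / 2189.4 = 0.0150 mL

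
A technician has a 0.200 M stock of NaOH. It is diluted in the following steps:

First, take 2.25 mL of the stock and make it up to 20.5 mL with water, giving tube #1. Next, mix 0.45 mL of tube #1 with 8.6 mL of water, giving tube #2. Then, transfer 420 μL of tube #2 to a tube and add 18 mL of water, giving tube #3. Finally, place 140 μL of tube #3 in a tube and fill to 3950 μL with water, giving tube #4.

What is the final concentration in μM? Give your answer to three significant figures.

0.882 μM

Step 1: 2.25 mL brought to 20.5 mL → factor 20.5/2.25 = 9.1111
Step 2: 0.45 mL + 8.6 mL = 9.05 mL total → factor 9.05/0.45 = 20.111
Step 3: 420 μL + 18 mL = 18420 μL total → factor 18420/420 = 43.857
Step 4: 140 μL brought to 3950 μL → factor 3950/140 = 28.214
Overall dilution factor = 9.1111 × 20.111 × 43.857 × 28.214 = 2.2673 × 10^5
Final = 0.200 M / 2.2673 × 10^5 = 8.821 × 10^-7 M = 0.882 μM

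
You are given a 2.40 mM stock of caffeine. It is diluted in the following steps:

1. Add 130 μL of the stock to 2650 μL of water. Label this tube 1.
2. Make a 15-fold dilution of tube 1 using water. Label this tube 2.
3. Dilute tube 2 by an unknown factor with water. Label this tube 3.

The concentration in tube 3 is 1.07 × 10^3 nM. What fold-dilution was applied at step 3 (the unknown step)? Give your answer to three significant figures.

Step 1: 130 μL + 2650 μL = 2780 μL total → factor 2780/130 = 21.385
Step 2: 15-fold → factor 15
Step 3: unknown factor x
Product of known-step factors = 320.77
Overall factor = 2.40 mM / (1.07 × 10^3 nM) = 2243
x = 2243 / 320.77 = 6.99

6.99-fold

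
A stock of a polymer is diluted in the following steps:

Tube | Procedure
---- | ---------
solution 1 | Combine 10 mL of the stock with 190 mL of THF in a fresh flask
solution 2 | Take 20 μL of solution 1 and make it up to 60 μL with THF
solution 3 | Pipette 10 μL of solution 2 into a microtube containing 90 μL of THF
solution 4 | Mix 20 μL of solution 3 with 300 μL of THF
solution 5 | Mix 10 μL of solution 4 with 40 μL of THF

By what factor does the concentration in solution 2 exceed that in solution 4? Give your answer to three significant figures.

Step 1: 10 mL + 190 mL = 200 mL total → factor 200/10 = 20
Step 2: 20 μL brought to 60 μL → factor 60/20 = 3
Step 3: 10 μL + 90 μL = 100 μL total → factor 100/10 = 10
Step 4: 20 μL + 300 μL = 320 μL total → factor 320/20 = 16
Dilution factor to solution 2 = 60; to solution 4 = 9600
[solution 2]/[solution 4] = (factor to solution 4)/(factor to solution 2) = 9600/60 = 160

160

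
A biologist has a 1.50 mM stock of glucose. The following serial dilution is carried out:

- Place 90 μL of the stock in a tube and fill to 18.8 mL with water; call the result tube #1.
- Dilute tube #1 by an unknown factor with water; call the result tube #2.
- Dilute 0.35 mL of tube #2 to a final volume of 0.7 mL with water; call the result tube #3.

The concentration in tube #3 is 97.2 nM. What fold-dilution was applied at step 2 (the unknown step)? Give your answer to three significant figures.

Step 1: 90 μL brought to 18.8 mL → factor 18800/90 = 208.89
Step 2: unknown factor x
Step 3: 0.35 mL brought to 0.7 mL → factor 0.7/0.35 = 2
Product of known-step factors = 417.78
Overall factor = 1.50 mM / (97.2 nM) = 15432
x = 15432 / 417.78 = 36.9

36.9-fold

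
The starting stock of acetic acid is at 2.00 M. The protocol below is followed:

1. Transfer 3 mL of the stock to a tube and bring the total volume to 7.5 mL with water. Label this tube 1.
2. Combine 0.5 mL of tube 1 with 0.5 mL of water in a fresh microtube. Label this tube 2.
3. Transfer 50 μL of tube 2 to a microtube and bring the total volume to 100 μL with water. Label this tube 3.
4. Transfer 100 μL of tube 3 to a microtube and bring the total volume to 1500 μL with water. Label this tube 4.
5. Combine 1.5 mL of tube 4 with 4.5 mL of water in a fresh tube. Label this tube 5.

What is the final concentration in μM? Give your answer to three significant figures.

3.33 × 10^3 μM

Step 1: 3 mL brought to 7.5 mL → factor 7.5/3 = 2.5
Step 2: 0.5 mL + 0.5 mL = 1 mL total → factor 1/0.5 = 2
Step 3: 50 μL brought to 100 μL → factor 100/50 = 2
Step 4: 100 μL brought to 1500 μL → factor 1500/100 = 15
Step 5: 1.5 mL + 4.5 mL = 6 mL total → factor 6/1.5 = 4
Overall dilution factor = 2.5 × 2 × 2 × 15 × 4 = 600
Final = 2.00 M / 600 = 0.003333 M = 3.33 × 10^3 μM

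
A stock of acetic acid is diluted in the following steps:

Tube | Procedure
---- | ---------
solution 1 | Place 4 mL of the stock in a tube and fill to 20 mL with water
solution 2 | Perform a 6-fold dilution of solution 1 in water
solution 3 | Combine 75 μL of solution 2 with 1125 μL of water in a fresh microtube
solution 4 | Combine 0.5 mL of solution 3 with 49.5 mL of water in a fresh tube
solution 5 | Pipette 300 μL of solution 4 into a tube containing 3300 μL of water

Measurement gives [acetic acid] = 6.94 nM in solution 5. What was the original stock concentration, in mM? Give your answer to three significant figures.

4.00 mM

Step 1: 4 mL brought to 20 mL → factor 20/4 = 5
Step 2: 6-fold → factor 6
Step 3: 75 μL + 1125 μL = 1200 μL total → factor 1200/75 = 16
Step 4: 0.5 mL + 49.5 mL = 50 mL total → factor 50/0.5 = 100
Step 5: 300 μL + 3300 μL = 3600 μL total → factor 3600/300 = 12
Overall dilution factor = 5 × 6 × 16 × 100 × 12 = 5.76 × 10^5
Stock = 6.94 nM × 5.76 × 10^5 = 3.997 × 10^6 nM = 4.00 mM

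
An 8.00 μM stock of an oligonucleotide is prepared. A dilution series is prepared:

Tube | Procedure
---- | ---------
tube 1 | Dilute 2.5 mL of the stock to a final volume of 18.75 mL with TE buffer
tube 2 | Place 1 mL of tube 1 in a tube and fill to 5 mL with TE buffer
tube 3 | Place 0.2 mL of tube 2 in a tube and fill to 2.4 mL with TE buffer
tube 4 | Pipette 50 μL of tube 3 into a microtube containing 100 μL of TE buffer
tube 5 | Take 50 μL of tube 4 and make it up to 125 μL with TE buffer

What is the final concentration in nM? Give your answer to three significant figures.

2.37 nM

Step 1: 2.5 mL brought to 18.75 mL → factor 18.75/2.5 = 7.5
Step 2: 1 mL brought to 5 mL → factor 5/1 = 5
Step 3: 0.2 mL brought to 2.4 mL → factor 2.4/0.2 = 12
Step 4: 50 μL + 100 μL = 150 μL total → factor 150/50 = 3
Step 5: 50 μL brought to 125 μL → factor 125/50 = 2.5
Overall dilution factor = 7.5 × 5 × 12 × 3 × 2.5 = 3375
Final = 8.00 μM / 3375 = 0.002370 μM = 2.37 nM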